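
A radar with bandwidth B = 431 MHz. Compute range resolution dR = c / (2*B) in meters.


dR = 3e8 / (2 * 431000000.0) = 0.35 m

0.35 m


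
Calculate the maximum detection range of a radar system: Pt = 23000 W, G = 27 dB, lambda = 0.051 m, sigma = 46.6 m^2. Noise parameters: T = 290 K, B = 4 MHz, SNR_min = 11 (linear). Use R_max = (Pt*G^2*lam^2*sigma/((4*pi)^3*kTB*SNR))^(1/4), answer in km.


G_lin = 10^(27/10) = 501.187234
R^4 = 23000 * 501.187234^2 * 0.051^2 * 46.6 / ((4*pi)^3 * 1.38e-23 * 290 * 4000000.0 * 11)
R^4 = 2.00399e18 m^4
R_max = (2.00399e18)^(1/4) = 37624.8 m = 37.6 km

37.6 km


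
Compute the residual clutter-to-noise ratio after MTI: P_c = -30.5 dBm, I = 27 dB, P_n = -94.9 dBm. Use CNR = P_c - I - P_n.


CNR = -30.5 - 27 - (-94.9) = 37.4 dB

37.4 dB


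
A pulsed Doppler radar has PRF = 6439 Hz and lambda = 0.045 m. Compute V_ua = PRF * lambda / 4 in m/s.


V_ua = 6439 * 0.045 / 4 = 72.4 m/s

72.4 m/s


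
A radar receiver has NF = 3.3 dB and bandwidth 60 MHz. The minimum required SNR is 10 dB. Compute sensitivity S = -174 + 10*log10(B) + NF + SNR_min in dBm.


10*log10(60000000.0) = 77.78
S = -174 + 77.78 + 3.3 + 10 = -82.9 dBm

-82.9 dBm


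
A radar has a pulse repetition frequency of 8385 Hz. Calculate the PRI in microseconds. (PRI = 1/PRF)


PRI = 1/8385 = 0.0001192606 s = 119.3 us

119.3 us


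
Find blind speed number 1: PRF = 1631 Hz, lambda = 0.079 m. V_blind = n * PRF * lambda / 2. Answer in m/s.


V_blind = 1 * 1631 * 0.079 / 2 = 64.4 m/s

64.4 m/s


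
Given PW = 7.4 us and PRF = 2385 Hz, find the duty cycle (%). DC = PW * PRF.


DC = 7.4e-6 * 2385 * 100 = 1.76%

1.76%


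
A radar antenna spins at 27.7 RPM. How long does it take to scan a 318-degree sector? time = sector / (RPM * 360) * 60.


t = 318 / (27.7 * 360) * 60 = 1.91 s

1.91 s


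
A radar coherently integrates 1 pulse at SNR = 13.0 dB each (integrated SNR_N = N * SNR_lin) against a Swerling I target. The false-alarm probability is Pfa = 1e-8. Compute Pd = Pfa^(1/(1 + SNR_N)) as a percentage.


SNR_lin = 10^(13.0/10) = 19.95262
SNR_N = 1 * 19.95262 = 19.95262
1/(1 + SNR_N) = 1/20.95262 = 0.0477267
Pd = (1e-8)^0.0477267 = 0.41513
Pd = 41.5%

41.5%


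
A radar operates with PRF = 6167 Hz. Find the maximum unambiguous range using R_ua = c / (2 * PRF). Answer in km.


R_ua = 3e8 / (2 * 6167) = 24323.0 m = 24.3 km

24.3 km


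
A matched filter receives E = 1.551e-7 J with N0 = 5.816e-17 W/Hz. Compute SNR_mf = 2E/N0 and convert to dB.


SNR_lin = 2 * 1.551e-7 / 5.816e-17 = 5.334e9
SNR_dB = 10*log10(5.334e9) = 97.3 dB

97.3 dB


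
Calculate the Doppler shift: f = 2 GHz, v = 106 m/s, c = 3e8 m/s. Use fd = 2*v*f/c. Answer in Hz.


fd = 2 * 106 * 2000000000.0 / 3e8 = 1413.3 Hz

1413.3 Hz


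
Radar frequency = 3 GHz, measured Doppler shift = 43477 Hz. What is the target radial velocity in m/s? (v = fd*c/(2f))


v = 43477 * 3e8 / (2 * 3000000000.0) = 2173.9 m/s

2173.9 m/s


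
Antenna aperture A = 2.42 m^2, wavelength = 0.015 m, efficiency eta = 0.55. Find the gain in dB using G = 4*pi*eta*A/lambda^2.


G_linear = 4*pi*0.55*2.42/0.015^2 = 74337.06
G_dB = 10*log10(74337.06) = 48.7 dB

48.7 dB


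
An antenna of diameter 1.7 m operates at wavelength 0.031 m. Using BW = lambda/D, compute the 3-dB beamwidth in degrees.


BW_rad = 0.031 / 1.7 = 0.018235
BW_deg = 1.04 degrees

1.04 degrees


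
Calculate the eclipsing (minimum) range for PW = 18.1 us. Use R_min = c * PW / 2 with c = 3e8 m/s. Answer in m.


R_min = 3e8 * 18.1e-6 / 2 = 2715.0 m

2715.0 m


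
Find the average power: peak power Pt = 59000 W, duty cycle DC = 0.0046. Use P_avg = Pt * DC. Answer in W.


P_avg = 59000 * 0.0046 = 271.4 W

271.4 W


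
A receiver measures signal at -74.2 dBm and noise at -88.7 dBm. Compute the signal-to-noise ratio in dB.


SNR = -74.2 - (-88.7) = 14.5 dB

14.5 dB


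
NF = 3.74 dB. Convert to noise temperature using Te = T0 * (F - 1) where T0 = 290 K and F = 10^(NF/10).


NF_lin = 10^(3.74/10) = 2.36592
Te = 290 * (2.36592 - 1) = 396.1 K

396.1 K


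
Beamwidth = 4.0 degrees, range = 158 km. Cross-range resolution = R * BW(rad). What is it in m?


BW_rad = 0.06981317
CR = 158000 * 0.06981317 = 11030.5 m

11030.5 m


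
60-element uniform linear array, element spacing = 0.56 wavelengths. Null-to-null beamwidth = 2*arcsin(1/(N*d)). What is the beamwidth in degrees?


1/(N*d) = 1/(60*0.56) = 0.029762
BW = 2*arcsin(0.029762) = 3.4 degrees

3.4 degrees


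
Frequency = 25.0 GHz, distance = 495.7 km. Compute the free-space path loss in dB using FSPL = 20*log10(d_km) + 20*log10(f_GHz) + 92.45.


20*log10(495.7) = 53.9
20*log10(25.0) = 27.96
FSPL = 174.3 dB

174.3 dB


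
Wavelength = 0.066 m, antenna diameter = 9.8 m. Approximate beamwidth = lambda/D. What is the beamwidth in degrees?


BW_rad = 0.066 / 9.8 = 0.006735
BW_deg = 0.39 degrees

0.39 degrees


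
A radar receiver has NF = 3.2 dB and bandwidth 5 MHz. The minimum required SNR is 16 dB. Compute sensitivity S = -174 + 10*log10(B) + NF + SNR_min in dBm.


10*log10(5000000.0) = 66.99
S = -174 + 66.99 + 3.2 + 16 = -87.8 dBm

-87.8 dBm


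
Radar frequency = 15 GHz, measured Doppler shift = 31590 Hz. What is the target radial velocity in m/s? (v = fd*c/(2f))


v = 31590 * 3e8 / (2 * 15000000000.0) = 315.9 m/s

315.9 m/s


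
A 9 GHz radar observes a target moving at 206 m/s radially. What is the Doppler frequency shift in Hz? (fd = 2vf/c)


fd = 2 * 206 * 9000000000.0 / 3e8 = 12360.0 Hz

12360.0 Hz


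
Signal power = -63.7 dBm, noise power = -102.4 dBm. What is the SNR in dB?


SNR = -63.7 - (-102.4) = 38.7 dB

38.7 dB


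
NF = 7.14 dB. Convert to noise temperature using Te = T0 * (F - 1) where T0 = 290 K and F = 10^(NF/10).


NF_lin = 10^(7.14/10) = 5.176068
Te = 290 * (5.176068 - 1) = 1211.1 K

1211.1 K


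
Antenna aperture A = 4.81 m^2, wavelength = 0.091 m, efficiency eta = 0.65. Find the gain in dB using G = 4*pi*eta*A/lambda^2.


G_linear = 4*pi*0.65*4.81/0.091^2 = 4744.45
G_dB = 10*log10(4744.45) = 36.8 dB

36.8 dB


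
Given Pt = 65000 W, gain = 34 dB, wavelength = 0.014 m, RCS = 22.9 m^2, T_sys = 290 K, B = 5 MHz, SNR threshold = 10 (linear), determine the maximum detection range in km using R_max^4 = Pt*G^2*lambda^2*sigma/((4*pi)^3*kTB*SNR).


G_lin = 10^(34/10) = 2511.886432
R^4 = 65000 * 2511.886432^2 * 0.014^2 * 22.9 / ((4*pi)^3 * 1.38e-23 * 290 * 5000000.0 * 10)
R^4 = 4.63584e18 m^4
R_max = (4.63584e18)^(1/4) = 46401.5 m = 46.4 km

46.4 km


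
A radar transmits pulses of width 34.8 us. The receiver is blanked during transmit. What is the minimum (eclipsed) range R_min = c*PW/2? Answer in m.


R_min = 3e8 * 34.8e-6 / 2 = 5220.0 m

5220.0 m


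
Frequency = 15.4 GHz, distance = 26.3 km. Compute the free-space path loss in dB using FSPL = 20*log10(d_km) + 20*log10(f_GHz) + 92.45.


20*log10(26.3) = 28.4
20*log10(15.4) = 23.75
FSPL = 144.6 dB

144.6 dB


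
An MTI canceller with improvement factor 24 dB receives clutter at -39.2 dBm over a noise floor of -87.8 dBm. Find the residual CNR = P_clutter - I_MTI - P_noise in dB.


CNR = -39.2 - 24 - (-87.8) = 24.6 dB

24.6 dB


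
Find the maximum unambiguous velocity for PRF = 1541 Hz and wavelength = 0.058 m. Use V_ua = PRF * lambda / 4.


V_ua = 1541 * 0.058 / 4 = 22.3 m/s

22.3 m/s


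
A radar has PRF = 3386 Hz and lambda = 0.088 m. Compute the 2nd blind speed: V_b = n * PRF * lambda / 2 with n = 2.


V_blind = 2 * 3386 * 0.088 / 2 = 298.0 m/s

298.0 m/s


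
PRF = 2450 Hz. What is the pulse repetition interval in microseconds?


PRI = 1/2450 = 0.0004081633 s = 408.2 us

408.2 us


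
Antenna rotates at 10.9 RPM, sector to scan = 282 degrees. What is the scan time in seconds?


t = 282 / (10.9 * 360) * 60 = 4.31 s

4.31 s


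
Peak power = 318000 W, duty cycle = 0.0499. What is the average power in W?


P_avg = 318000 * 0.0499 = 15868.2 W

15868.2 W


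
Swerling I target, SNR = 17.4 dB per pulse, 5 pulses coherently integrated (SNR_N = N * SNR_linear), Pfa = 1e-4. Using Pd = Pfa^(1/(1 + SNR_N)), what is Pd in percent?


SNR_lin = 10^(17.4/10) = 54.95409
SNR_N = 5 * 54.95409 = 274.77045
1/(1 + SNR_N) = 1/275.77045 = 0.0036262
Pd = (1e-4)^0.0036262 = 0.96715
Pd = 96.7%

96.7%


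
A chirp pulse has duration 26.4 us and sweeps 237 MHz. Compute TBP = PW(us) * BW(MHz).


TBP = 26.4 * 237 = 6256.8

6256.8


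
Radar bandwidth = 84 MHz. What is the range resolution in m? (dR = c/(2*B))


dR = 3e8 / (2 * 84000000.0) = 1.79 m

1.79 m


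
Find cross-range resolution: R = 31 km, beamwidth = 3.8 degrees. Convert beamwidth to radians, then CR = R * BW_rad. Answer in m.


BW_rad = 0.066322512
CR = 31000 * 0.066322512 = 2056.0 m

2056.0 m


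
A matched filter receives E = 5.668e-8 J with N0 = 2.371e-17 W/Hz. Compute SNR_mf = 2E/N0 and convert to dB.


SNR_lin = 2 * 5.668e-8 / 2.371e-17 = 4.781e9
SNR_dB = 10*log10(4.781e9) = 96.8 dB

96.8 dB


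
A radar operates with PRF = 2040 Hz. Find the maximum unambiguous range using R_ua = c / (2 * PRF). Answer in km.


R_ua = 3e8 / (2 * 2040) = 73529.4 m = 73.5 km

73.5 km


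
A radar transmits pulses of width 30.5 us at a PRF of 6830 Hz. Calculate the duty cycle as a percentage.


DC = 30.5e-6 * 6830 * 100 = 20.83%

20.83%


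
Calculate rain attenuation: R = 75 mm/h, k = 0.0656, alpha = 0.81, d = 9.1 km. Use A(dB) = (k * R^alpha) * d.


gamma = 0.0656 * 75^0.81 = 2.166224 dB/km
A = 2.166224 * 9.1 = 19.71 dB

19.71 dB


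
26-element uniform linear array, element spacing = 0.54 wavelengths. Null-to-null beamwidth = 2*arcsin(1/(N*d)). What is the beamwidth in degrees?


1/(N*d) = 1/(26*0.54) = 0.071225
BW = 2*arcsin(0.071225) = 8.2 degrees

8.2 degrees


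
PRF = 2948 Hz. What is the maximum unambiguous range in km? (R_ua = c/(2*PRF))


R_ua = 3e8 / (2 * 2948) = 50882.0 m = 50.9 km

50.9 km


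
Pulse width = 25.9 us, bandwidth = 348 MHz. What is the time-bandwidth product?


TBP = 25.9 * 348 = 9013.2

9013.2


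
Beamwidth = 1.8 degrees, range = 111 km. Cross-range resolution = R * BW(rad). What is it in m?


BW_rad = 0.031415927
CR = 111000 * 0.031415927 = 3487.2 m

3487.2 m


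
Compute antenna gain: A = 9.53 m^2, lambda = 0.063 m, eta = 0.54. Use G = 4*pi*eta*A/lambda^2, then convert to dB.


G_linear = 4*pi*0.54*9.53/0.063^2 = 16293.54
G_dB = 10*log10(16293.54) = 42.1 dB

42.1 dB


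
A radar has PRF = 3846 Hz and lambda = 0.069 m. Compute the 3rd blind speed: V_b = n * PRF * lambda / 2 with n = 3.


V_blind = 3 * 3846 * 0.069 / 2 = 398.1 m/s

398.1 m/s


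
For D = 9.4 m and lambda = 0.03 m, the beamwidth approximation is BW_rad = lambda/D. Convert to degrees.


BW_rad = 0.03 / 9.4 = 0.003191
BW_deg = 0.18 degrees

0.18 degrees


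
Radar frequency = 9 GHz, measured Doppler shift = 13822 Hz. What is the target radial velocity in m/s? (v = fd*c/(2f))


v = 13822 * 3e8 / (2 * 9000000000.0) = 230.4 m/s

230.4 m/s


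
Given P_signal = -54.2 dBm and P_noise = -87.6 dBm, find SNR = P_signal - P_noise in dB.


SNR = -54.2 - (-87.6) = 33.4 dB

33.4 dB


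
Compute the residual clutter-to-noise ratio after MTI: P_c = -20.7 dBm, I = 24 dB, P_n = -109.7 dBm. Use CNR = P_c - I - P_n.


CNR = -20.7 - 24 - (-109.7) = 65.0 dB

65.0 dB


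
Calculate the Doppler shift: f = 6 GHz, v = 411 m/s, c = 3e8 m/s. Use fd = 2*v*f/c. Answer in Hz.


fd = 2 * 411 * 6000000000.0 / 3e8 = 16440.0 Hz

16440.0 Hz


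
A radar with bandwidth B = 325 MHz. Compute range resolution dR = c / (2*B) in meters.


dR = 3e8 / (2 * 325000000.0) = 0.46 m

0.46 m


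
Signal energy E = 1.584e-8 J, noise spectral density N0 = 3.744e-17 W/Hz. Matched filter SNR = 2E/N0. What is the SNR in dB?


SNR_lin = 2 * 1.584e-8 / 3.744e-17 = 8.462e8
SNR_dB = 10*log10(8.462e8) = 89.3 dB

89.3 dB


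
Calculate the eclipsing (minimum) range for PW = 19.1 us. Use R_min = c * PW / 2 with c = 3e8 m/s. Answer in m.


R_min = 3e8 * 19.1e-6 / 2 = 2865.0 m

2865.0 m


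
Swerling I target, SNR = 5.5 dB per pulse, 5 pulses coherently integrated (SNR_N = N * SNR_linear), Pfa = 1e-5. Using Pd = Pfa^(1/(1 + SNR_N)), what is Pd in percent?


SNR_lin = 10^(5.5/10) = 3.54813
SNR_N = 5 * 3.54813 = 17.74065
1/(1 + SNR_N) = 1/18.74065 = 0.0533599
Pd = (1e-5)^0.0533599 = 0.541
Pd = 54.1%

54.1%


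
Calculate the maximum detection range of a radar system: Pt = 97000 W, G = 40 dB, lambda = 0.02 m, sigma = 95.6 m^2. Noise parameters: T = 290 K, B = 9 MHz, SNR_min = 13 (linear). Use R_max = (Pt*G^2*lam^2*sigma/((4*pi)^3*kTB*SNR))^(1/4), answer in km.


G_lin = 10^(40/10) = 10000.0
R^4 = 97000 * 10000.0^2 * 0.02^2 * 95.6 / ((4*pi)^3 * 1.38e-23 * 290 * 9000000.0 * 13)
R^4 = 3.99206e20 m^4
R_max = (3.99206e20)^(1/4) = 141351.1 m = 141.4 km

141.4 km


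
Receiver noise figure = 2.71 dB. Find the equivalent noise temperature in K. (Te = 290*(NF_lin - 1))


NF_lin = 10^(2.71/10) = 1.86638
Te = 290 * (1.86638 - 1) = 251.3 K

251.3 K


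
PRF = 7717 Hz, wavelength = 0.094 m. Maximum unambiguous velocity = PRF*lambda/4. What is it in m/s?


V_ua = 7717 * 0.094 / 4 = 181.3 m/s

181.3 m/s


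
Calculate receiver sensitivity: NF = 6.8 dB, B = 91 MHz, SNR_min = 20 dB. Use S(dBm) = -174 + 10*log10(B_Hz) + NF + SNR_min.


10*log10(91000000.0) = 79.59
S = -174 + 79.59 + 6.8 + 20 = -67.6 dBm

-67.6 dBm


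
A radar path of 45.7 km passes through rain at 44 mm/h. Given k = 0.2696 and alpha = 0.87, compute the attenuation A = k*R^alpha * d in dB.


gamma = 0.2696 * 44^0.87 = 7.253101 dB/km
A = 7.253101 * 45.7 = 331.47 dB

331.47 dB


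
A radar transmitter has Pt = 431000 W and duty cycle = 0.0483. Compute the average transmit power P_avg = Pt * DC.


P_avg = 431000 * 0.0483 = 20817.3 W

20817.3 W


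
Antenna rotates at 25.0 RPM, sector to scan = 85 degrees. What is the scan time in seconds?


t = 85 / (25.0 * 360) * 60 = 0.57 s

0.57 s


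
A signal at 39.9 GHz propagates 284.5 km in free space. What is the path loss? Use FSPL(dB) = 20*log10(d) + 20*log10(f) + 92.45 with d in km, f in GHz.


20*log10(284.5) = 49.08
20*log10(39.9) = 32.02
FSPL = 173.6 dB

173.6 dB


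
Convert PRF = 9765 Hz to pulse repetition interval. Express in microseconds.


PRI = 1/9765 = 0.0001024066 s = 102.4 us

102.4 us


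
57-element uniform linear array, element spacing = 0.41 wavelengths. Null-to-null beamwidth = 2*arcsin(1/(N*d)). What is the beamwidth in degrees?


1/(N*d) = 1/(57*0.41) = 0.04279
BW = 2*arcsin(0.04279) = 4.9 degrees

4.9 degrees


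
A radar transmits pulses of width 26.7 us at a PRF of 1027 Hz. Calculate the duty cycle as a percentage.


DC = 26.7e-6 * 1027 * 100 = 2.74%

2.74%


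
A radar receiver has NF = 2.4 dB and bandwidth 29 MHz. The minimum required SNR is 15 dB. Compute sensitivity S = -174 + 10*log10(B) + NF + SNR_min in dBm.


10*log10(29000000.0) = 74.62
S = -174 + 74.62 + 2.4 + 15 = -82.0 dBm

-82.0 dBm


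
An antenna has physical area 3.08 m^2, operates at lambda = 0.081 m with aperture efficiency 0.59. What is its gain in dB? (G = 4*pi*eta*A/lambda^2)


G_linear = 4*pi*0.59*3.08/0.081^2 = 3480.51
G_dB = 10*log10(3480.51) = 35.4 dB

35.4 dB


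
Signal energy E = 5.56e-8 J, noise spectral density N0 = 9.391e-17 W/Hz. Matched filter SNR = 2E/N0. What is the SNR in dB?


SNR_lin = 2 * 5.56e-8 / 9.391e-17 = 1.184e9
SNR_dB = 10*log10(1.184e9) = 90.7 dB

90.7 dB


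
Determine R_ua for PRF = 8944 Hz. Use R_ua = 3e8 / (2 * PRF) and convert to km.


R_ua = 3e8 / (2 * 8944) = 16771.0 m = 16.8 km

16.8 km


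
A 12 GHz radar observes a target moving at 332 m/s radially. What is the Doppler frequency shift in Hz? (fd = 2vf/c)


fd = 2 * 332 * 12000000000.0 / 3e8 = 26560.0 Hz

26560.0 Hz


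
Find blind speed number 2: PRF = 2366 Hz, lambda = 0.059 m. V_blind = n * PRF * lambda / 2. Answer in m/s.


V_blind = 2 * 2366 * 0.059 / 2 = 139.6 m/s

139.6 m/s


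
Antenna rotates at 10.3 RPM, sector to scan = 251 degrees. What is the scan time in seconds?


t = 251 / (10.3 * 360) * 60 = 4.06 s

4.06 s


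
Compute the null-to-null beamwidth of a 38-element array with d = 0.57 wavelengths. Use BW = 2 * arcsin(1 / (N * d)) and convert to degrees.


1/(N*d) = 1/(38*0.57) = 0.046168
BW = 2*arcsin(0.046168) = 5.3 degrees

5.3 degrees


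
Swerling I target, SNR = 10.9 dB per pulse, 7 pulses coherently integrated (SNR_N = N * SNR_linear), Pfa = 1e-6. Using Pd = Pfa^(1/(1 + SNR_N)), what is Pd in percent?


SNR_lin = 10^(10.9/10) = 12.30269
SNR_N = 7 * 12.30269 = 86.11883
1/(1 + SNR_N) = 1/87.11883 = 0.0114786
Pd = (1e-6)^0.0114786 = 0.85335
Pd = 85.3%

85.3%


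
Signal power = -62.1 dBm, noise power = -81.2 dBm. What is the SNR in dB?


SNR = -62.1 - (-81.2) = 19.1 dB

19.1 dB


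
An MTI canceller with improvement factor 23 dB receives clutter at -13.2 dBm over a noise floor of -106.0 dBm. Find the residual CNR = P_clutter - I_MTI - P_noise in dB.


CNR = -13.2 - 23 - (-106.0) = 69.8 dB

69.8 dB


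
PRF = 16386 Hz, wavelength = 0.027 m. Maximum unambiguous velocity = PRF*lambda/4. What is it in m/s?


V_ua = 16386 * 0.027 / 4 = 110.6 m/s

110.6 m/s


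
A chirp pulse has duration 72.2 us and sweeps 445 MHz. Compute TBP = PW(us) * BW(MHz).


TBP = 72.2 * 445 = 32129.0

32129.0


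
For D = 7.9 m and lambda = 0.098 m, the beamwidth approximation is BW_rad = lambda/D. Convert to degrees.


BW_rad = 0.098 / 7.9 = 0.012405
BW_deg = 0.71 degrees

0.71 degrees


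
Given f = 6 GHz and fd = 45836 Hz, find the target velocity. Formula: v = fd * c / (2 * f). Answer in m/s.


v = 45836 * 3e8 / (2 * 6000000000.0) = 1145.9 m/s

1145.9 m/s


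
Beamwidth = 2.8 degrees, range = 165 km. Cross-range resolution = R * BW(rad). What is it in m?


BW_rad = 0.048869219
CR = 165000 * 0.048869219 = 8063.4 m

8063.4 m


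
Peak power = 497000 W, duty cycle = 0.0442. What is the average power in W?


P_avg = 497000 * 0.0442 = 21967.4 W

21967.4 W


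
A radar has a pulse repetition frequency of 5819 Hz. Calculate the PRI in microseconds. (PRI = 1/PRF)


PRI = 1/5819 = 0.0001718508 s = 171.9 us

171.9 us


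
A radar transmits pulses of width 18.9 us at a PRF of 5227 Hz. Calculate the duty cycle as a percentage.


DC = 18.9e-6 * 5227 * 100 = 9.88%

9.88%


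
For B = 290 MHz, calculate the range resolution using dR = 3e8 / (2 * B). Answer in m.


dR = 3e8 / (2 * 290000000.0) = 0.52 m

0.52 m


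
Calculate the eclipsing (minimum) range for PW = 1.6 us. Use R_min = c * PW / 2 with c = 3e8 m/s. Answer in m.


R_min = 3e8 * 1.6e-6 / 2 = 240.0 m

240.0 m


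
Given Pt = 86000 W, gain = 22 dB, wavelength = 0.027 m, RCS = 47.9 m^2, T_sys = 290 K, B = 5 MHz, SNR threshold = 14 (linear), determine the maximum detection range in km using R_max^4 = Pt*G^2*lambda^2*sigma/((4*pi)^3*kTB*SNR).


G_lin = 10^(22/10) = 158.489319
R^4 = 86000 * 158.489319^2 * 0.027^2 * 47.9 / ((4*pi)^3 * 1.38e-23 * 290 * 5000000.0 * 14)
R^4 = 1.35693e17 m^4
R_max = (1.35693e17)^(1/4) = 19192.8 m = 19.2 km

19.2 km


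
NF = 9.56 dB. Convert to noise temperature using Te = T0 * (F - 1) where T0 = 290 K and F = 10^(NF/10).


NF_lin = 10^(9.56/10) = 9.036495
Te = 290 * (9.036495 - 1) = 2330.6 K

2330.6 K


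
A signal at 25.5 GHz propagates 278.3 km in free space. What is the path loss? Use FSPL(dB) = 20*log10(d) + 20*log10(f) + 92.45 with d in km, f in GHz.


20*log10(278.3) = 48.89
20*log10(25.5) = 28.13
FSPL = 169.5 dB

169.5 dB


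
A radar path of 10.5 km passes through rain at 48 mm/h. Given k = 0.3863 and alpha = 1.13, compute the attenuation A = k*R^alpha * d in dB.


gamma = 0.3863 * 48^1.13 = 30.670956 dB/km
A = 30.670956 * 10.5 = 322.05 dB

322.05 dB


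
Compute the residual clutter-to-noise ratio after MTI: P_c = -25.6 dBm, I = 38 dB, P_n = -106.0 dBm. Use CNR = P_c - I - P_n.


CNR = -25.6 - 38 - (-106.0) = 42.4 dB

42.4 dB


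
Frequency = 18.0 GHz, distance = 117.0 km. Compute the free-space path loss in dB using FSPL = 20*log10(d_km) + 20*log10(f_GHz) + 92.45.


20*log10(117.0) = 41.36
20*log10(18.0) = 25.11
FSPL = 158.9 dB

158.9 dB


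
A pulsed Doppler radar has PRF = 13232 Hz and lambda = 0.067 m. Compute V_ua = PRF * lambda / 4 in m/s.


V_ua = 13232 * 0.067 / 4 = 221.6 m/s

221.6 m/s


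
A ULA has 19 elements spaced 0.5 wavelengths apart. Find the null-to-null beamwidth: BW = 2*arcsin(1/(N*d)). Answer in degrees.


1/(N*d) = 1/(19*0.5) = 0.105263
BW = 2*arcsin(0.105263) = 12.1 degrees

12.1 degrees


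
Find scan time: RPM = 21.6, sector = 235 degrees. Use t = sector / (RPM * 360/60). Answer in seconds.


t = 235 / (21.6 * 360) * 60 = 1.81 s

1.81 s


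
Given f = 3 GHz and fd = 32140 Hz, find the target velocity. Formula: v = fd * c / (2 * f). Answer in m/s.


v = 32140 * 3e8 / (2 * 3000000000.0) = 1607.0 m/s

1607.0 m/s


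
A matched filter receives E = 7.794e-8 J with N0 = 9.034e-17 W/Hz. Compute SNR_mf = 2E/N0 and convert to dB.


SNR_lin = 2 * 7.794e-8 / 9.034e-17 = 1.725e9
SNR_dB = 10*log10(1.725e9) = 92.4 dB

92.4 dB


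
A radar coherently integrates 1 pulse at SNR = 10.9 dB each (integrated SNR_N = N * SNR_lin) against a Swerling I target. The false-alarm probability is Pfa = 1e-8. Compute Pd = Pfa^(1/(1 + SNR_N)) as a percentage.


SNR_lin = 10^(10.9/10) = 12.30269
SNR_N = 1 * 12.30269 = 12.30269
1/(1 + SNR_N) = 1/13.30269 = 0.0751728
Pd = (1e-8)^0.0751728 = 0.25039
Pd = 25.0%

25.0%


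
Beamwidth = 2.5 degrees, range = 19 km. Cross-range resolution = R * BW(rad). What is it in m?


BW_rad = 0.043633231
CR = 19000 * 0.043633231 = 829.0 m

829.0 m


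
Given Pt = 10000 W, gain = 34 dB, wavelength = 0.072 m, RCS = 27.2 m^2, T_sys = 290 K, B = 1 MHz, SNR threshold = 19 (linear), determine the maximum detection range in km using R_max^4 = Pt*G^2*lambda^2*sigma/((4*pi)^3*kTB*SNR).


G_lin = 10^(34/10) = 2511.886432
R^4 = 10000 * 2511.886432^2 * 0.072^2 * 27.2 / ((4*pi)^3 * 1.38e-23 * 290 * 1000000.0 * 19)
R^4 = 5.89622e19 m^4
R_max = (5.89622e19)^(1/4) = 87628.1 m = 87.6 km

87.6 km


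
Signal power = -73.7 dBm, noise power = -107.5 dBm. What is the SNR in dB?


SNR = -73.7 - (-107.5) = 33.8 dB

33.8 dB


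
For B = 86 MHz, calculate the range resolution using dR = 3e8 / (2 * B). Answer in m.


dR = 3e8 / (2 * 86000000.0) = 1.74 m

1.74 m


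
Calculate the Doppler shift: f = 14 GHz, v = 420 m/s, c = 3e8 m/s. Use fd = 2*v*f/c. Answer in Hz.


fd = 2 * 420 * 14000000000.0 / 3e8 = 39200.0 Hz

39200.0 Hz


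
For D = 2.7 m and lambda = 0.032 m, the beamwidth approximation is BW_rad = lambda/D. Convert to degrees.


BW_rad = 0.032 / 2.7 = 0.011852
BW_deg = 0.68 degrees

0.68 degrees


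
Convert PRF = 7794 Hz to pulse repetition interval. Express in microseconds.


PRI = 1/7794 = 0.0001283038 s = 128.3 us

128.3 us


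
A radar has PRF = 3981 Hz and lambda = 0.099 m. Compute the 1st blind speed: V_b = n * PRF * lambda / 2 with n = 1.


V_blind = 1 * 3981 * 0.099 / 2 = 197.1 m/s

197.1 m/s


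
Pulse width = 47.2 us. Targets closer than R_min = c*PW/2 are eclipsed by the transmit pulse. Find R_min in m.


R_min = 3e8 * 47.2e-6 / 2 = 7080.0 m

7080.0 m


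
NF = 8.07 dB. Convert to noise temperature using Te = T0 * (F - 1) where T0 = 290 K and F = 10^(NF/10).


NF_lin = 10^(8.07/10) = 6.412096
Te = 290 * (6.412096 - 1) = 1569.5 K

1569.5 K


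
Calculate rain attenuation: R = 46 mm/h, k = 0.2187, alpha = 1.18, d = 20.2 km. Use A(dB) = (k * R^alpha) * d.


gamma = 0.2187 * 46^1.18 = 20.040245 dB/km
A = 20.040245 * 20.2 = 404.81 dB

404.81 dB


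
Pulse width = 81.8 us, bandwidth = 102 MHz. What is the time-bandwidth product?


TBP = 81.8 * 102 = 8343.6

8343.6


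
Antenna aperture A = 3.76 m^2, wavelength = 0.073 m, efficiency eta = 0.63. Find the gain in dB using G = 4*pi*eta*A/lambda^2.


G_linear = 4*pi*0.63*3.76/0.073^2 = 5585.89
G_dB = 10*log10(5585.89) = 37.5 dB

37.5 dB


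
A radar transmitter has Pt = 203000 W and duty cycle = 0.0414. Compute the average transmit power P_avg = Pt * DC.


P_avg = 203000 * 0.0414 = 8404.2 W

8404.2 W


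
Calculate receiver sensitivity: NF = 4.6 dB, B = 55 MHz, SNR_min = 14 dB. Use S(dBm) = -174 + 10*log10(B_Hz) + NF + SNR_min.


10*log10(55000000.0) = 77.4
S = -174 + 77.4 + 4.6 + 14 = -78.0 dBm

-78.0 dBm


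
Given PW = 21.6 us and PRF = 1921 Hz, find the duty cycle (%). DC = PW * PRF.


DC = 21.6e-6 * 1921 * 100 = 4.15%

4.15%


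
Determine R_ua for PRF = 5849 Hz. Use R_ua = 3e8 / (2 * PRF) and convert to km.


R_ua = 3e8 / (2 * 5849) = 25645.4 m = 25.6 km

25.6 km


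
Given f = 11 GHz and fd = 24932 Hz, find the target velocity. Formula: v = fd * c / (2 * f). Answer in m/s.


v = 24932 * 3e8 / (2 * 11000000000.0) = 340.0 m/s

340.0 m/s


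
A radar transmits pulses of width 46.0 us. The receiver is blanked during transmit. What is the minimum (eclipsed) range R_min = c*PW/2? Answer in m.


R_min = 3e8 * 46.0e-6 / 2 = 6900.0 m

6900.0 m


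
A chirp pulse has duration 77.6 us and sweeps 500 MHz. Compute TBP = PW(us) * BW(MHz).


TBP = 77.6 * 500 = 38800.0

38800.0


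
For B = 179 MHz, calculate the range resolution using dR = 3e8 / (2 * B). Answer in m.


dR = 3e8 / (2 * 179000000.0) = 0.84 m

0.84 m


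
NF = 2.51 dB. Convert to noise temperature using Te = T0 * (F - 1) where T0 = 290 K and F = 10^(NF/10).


NF_lin = 10^(2.51/10) = 1.782379
Te = 290 * (1.782379 - 1) = 226.9 K

226.9 K


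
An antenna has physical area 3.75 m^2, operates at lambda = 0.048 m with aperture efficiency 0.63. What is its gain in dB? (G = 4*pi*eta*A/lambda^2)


G_linear = 4*pi*0.63*3.75/0.048^2 = 12885.44
G_dB = 10*log10(12885.44) = 41.1 dB

41.1 dB


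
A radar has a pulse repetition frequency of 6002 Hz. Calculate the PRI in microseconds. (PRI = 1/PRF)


PRI = 1/6002 = 0.0001666111 s = 166.6 us

166.6 us


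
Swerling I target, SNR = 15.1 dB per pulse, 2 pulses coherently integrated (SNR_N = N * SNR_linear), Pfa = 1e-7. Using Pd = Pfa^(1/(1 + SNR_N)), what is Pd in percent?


SNR_lin = 10^(15.1/10) = 32.35937
SNR_N = 2 * 32.35937 = 64.71874
1/(1 + SNR_N) = 1/65.71874 = 0.0152164
Pd = (1e-7)^0.0152164 = 0.7825
Pd = 78.3%

78.3%


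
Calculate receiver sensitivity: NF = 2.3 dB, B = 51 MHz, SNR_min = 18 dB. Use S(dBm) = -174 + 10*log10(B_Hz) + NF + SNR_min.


10*log10(51000000.0) = 77.08
S = -174 + 77.08 + 2.3 + 18 = -76.6 dBm

-76.6 dBm


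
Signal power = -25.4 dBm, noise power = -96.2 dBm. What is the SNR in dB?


SNR = -25.4 - (-96.2) = 70.8 dB

70.8 dB


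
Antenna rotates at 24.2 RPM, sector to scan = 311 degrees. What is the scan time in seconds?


t = 311 / (24.2 * 360) * 60 = 2.14 s

2.14 s


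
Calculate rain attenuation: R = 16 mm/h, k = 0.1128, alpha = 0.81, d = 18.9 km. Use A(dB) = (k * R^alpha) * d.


gamma = 0.1128 * 16^0.81 = 1.065728 dB/km
A = 1.065728 * 18.9 = 20.14 dB

20.14 dB


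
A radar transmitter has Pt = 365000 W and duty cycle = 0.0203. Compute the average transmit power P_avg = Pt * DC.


P_avg = 365000 * 0.0203 = 7409.5 W

7409.5 W


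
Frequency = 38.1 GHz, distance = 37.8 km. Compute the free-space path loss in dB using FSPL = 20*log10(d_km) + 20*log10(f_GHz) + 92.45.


20*log10(37.8) = 31.55
20*log10(38.1) = 31.62
FSPL = 155.6 dB

155.6 dB


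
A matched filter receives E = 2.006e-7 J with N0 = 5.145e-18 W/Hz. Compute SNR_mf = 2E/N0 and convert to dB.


SNR_lin = 2 * 2.006e-7 / 5.145e-18 = 7.798e10
SNR_dB = 10*log10(7.798e10) = 108.9 dB

108.9 dB


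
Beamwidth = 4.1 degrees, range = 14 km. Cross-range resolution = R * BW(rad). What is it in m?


BW_rad = 0.071558499
CR = 14000 * 0.071558499 = 1001.8 m

1001.8 m


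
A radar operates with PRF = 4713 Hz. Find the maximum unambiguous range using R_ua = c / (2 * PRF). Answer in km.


R_ua = 3e8 / (2 * 4713) = 31826.9 m = 31.8 km

31.8 km


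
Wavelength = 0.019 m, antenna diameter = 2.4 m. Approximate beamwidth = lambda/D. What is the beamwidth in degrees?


BW_rad = 0.019 / 2.4 = 0.007917
BW_deg = 0.45 degrees

0.45 degrees


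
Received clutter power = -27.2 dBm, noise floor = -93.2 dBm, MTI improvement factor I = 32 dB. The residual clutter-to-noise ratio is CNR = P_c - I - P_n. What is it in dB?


CNR = -27.2 - 32 - (-93.2) = 34.0 dB

34.0 dB


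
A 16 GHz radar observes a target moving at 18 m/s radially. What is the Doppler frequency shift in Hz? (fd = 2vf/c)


fd = 2 * 18 * 16000000000.0 / 3e8 = 1920.0 Hz

1920.0 Hz


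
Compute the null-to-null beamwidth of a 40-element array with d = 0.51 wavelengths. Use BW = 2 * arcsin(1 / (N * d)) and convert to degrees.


1/(N*d) = 1/(40*0.51) = 0.04902
BW = 2*arcsin(0.04902) = 5.6 degrees

5.6 degrees


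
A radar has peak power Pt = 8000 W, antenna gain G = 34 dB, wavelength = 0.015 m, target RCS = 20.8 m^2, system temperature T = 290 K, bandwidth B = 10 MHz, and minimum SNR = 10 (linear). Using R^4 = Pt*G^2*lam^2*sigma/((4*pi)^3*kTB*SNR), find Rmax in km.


G_lin = 10^(34/10) = 2511.886432
R^4 = 8000 * 2511.886432^2 * 0.015^2 * 20.8 / ((4*pi)^3 * 1.38e-23 * 290 * 10000000.0 * 10)
R^4 = 2.9746e17 m^4
R_max = (2.9746e17)^(1/4) = 23353.8 m = 23.4 km

23.4 km


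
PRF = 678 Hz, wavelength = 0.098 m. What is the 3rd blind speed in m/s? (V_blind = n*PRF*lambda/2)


V_blind = 3 * 678 * 0.098 / 2 = 99.7 m/s

99.7 m/s


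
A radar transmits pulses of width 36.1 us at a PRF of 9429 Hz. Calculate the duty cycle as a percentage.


DC = 36.1e-6 * 9429 * 100 = 34.04%

34.04%


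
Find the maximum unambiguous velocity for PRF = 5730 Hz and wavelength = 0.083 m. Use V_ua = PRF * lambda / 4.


V_ua = 5730 * 0.083 / 4 = 118.9 m/s

118.9 m/s


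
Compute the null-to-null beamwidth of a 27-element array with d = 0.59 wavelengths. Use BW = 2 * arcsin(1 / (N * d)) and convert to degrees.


1/(N*d) = 1/(27*0.59) = 0.062775
BW = 2*arcsin(0.062775) = 7.2 degrees

7.2 degrees


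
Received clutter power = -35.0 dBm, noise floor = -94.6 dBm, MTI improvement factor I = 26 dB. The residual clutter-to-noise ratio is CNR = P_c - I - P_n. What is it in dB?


CNR = -35.0 - 26 - (-94.6) = 33.6 dB

33.6 dB


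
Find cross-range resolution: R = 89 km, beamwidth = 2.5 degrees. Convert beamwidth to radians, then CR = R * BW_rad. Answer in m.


BW_rad = 0.043633231
CR = 89000 * 0.043633231 = 3883.4 m

3883.4 m


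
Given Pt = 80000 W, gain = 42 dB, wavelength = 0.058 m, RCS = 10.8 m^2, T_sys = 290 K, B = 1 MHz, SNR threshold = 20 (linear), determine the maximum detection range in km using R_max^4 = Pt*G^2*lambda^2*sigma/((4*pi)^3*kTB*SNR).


G_lin = 10^(42/10) = 15848.931925
R^4 = 80000 * 15848.931925^2 * 0.058^2 * 10.8 / ((4*pi)^3 * 1.38e-23 * 290 * 1000000.0 * 20)
R^4 = 4.59656e21 m^4
R_max = (4.59656e21)^(1/4) = 260380.4 m = 260.4 km

260.4 km


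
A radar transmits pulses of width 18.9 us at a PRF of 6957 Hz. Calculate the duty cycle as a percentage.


DC = 18.9e-6 * 6957 * 100 = 13.15%

13.15%


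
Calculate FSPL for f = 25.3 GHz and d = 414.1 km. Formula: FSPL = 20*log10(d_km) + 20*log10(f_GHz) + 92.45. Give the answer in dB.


20*log10(414.1) = 52.34
20*log10(25.3) = 28.06
FSPL = 172.9 dB

172.9 dB


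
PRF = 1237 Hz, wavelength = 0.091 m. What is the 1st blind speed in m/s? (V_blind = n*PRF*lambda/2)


V_blind = 1 * 1237 * 0.091 / 2 = 56.3 m/s

56.3 m/s


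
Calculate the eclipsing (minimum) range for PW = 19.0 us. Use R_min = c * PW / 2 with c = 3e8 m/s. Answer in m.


R_min = 3e8 * 19.0e-6 / 2 = 2850.0 m

2850.0 m


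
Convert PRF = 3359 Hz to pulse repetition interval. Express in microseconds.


PRI = 1/3359 = 0.0002977077 s = 297.7 us

297.7 us


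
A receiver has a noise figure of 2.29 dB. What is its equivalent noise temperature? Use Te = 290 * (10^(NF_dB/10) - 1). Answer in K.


NF_lin = 10^(2.29/10) = 1.694338
Te = 290 * (1.694338 - 1) = 201.4 K

201.4 K


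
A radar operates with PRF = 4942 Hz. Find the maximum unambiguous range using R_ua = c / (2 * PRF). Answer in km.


R_ua = 3e8 / (2 * 4942) = 30352.1 m = 30.4 km

30.4 km


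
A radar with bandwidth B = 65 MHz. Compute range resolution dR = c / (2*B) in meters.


dR = 3e8 / (2 * 65000000.0) = 2.31 m

2.31 m


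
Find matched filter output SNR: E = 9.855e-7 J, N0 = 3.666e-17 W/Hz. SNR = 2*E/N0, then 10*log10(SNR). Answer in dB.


SNR_lin = 2 * 9.855e-7 / 3.666e-17 = 5.376e10
SNR_dB = 10*log10(5.376e10) = 107.3 dB

107.3 dB


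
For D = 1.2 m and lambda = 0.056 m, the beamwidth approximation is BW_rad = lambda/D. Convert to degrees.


BW_rad = 0.056 / 1.2 = 0.046667
BW_deg = 2.67 degrees

2.67 degrees


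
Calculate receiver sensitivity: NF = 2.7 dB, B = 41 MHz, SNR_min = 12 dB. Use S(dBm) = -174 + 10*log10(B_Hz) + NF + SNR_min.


10*log10(41000000.0) = 76.13
S = -174 + 76.13 + 2.7 + 12 = -83.2 dBm

-83.2 dBm


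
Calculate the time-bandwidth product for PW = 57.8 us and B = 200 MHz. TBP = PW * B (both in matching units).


TBP = 57.8 * 200 = 11560.0

11560.0


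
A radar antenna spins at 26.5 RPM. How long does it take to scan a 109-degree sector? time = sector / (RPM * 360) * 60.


t = 109 / (26.5 * 360) * 60 = 0.69 s

0.69 s


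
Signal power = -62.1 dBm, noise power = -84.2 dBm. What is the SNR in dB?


SNR = -62.1 - (-84.2) = 22.1 dB

22.1 dB


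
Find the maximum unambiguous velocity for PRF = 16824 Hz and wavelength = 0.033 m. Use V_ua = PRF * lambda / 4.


V_ua = 16824 * 0.033 / 4 = 138.8 m/s

138.8 m/s


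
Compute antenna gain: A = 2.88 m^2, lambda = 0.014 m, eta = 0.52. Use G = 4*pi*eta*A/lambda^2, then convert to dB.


G_linear = 4*pi*0.52*2.88/0.014^2 = 96017.33
G_dB = 10*log10(96017.33) = 49.8 dB

49.8 dB


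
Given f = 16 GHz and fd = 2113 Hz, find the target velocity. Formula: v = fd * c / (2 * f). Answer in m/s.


v = 2113 * 3e8 / (2 * 16000000000.0) = 19.8 m/s

19.8 m/s


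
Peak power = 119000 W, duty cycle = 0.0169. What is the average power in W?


P_avg = 119000 * 0.0169 = 2011.1 W

2011.1 W


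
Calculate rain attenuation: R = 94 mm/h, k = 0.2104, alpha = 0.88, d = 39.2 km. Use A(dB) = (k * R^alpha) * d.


gamma = 0.2104 * 94^0.88 = 11.465639 dB/km
A = 11.465639 * 39.2 = 449.45 dB

449.45 dB


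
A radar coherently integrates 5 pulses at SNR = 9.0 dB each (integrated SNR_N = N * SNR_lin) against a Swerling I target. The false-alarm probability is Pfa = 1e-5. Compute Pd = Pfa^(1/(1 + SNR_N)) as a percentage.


SNR_lin = 10^(9.0/10) = 7.94328
SNR_N = 5 * 7.94328 = 39.7164
1/(1 + SNR_N) = 1/40.7164 = 0.0245601
Pd = (1e-5)^0.0245601 = 0.7537
Pd = 75.4%

75.4%


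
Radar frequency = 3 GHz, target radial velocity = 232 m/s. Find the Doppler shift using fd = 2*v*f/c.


fd = 2 * 232 * 3000000000.0 / 3e8 = 4640.0 Hz

4640.0 Hz


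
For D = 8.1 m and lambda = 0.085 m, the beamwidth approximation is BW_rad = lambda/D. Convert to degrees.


BW_rad = 0.085 / 8.1 = 0.010494
BW_deg = 0.6 degrees

0.6 degrees


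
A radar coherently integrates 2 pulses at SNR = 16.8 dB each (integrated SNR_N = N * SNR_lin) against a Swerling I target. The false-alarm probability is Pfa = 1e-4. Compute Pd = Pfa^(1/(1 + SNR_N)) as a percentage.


SNR_lin = 10^(16.8/10) = 47.86301
SNR_N = 2 * 47.86301 = 95.72602
1/(1 + SNR_N) = 1/96.72602 = 0.0103385
Pd = (1e-4)^0.0103385 = 0.90917
Pd = 90.9%

90.9%


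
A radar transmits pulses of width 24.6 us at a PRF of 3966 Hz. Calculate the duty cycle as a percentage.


DC = 24.6e-6 * 3966 * 100 = 9.76%

9.76%


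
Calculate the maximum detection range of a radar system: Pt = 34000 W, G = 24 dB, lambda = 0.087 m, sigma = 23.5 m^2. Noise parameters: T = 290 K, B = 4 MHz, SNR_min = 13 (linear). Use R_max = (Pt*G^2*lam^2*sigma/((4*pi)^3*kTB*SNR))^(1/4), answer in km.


G_lin = 10^(24/10) = 251.188643
R^4 = 34000 * 251.188643^2 * 0.087^2 * 23.5 / ((4*pi)^3 * 1.38e-23 * 290 * 4000000.0 * 13)
R^4 = 9.24007e17 m^4
R_max = (9.24007e17)^(1/4) = 31004.1 m = 31.0 km

31.0 km


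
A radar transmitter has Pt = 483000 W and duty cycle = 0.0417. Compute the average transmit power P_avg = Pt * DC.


P_avg = 483000 * 0.0417 = 20141.1 W

20141.1 W


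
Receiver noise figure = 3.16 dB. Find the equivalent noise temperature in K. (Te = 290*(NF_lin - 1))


NF_lin = 10^(3.16/10) = 2.070141
Te = 290 * (2.070141 - 1) = 310.3 K

310.3 K


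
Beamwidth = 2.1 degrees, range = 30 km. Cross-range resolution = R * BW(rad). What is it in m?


BW_rad = 0.036651914
CR = 30000 * 0.036651914 = 1099.6 m

1099.6 m


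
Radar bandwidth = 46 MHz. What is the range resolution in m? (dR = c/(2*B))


dR = 3e8 / (2 * 46000000.0) = 3.26 m

3.26 m


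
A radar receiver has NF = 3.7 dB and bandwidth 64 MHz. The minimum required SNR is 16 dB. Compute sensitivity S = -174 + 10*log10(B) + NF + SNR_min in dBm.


10*log10(64000000.0) = 78.06
S = -174 + 78.06 + 3.7 + 16 = -76.2 dBm

-76.2 dBm


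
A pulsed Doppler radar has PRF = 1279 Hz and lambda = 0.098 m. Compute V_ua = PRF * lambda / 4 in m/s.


V_ua = 1279 * 0.098 / 4 = 31.3 m/s

31.3 m/s


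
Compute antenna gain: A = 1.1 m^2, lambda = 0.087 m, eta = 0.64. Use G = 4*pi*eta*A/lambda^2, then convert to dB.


G_linear = 4*pi*0.64*1.1/0.087^2 = 1168.81
G_dB = 10*log10(1168.81) = 30.7 dB

30.7 dB


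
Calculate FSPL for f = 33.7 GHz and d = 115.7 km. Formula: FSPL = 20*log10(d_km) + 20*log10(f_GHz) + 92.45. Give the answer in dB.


20*log10(115.7) = 41.27
20*log10(33.7) = 30.55
FSPL = 164.3 dB

164.3 dB


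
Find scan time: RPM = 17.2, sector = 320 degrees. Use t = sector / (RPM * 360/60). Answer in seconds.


t = 320 / (17.2 * 360) * 60 = 3.1 s

3.1 s


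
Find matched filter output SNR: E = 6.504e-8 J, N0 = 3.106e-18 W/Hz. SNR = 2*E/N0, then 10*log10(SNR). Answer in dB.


SNR_lin = 2 * 6.504e-8 / 3.106e-18 = 4.188e10
SNR_dB = 10*log10(4.188e10) = 106.2 dB

106.2 dB


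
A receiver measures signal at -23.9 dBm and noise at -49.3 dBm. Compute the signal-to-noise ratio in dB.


SNR = -23.9 - (-49.3) = 25.4 dB

25.4 dB


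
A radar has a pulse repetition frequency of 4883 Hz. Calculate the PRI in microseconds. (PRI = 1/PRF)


PRI = 1/4883 = 0.0002047921 s = 204.8 us

204.8 us


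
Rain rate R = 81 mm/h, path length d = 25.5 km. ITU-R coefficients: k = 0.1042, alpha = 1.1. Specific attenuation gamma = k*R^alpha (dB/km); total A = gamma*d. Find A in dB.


gamma = 0.1042 * 81^1.1 = 13.097887 dB/km
A = 13.097887 * 25.5 = 334.0 dB

334.0 dB


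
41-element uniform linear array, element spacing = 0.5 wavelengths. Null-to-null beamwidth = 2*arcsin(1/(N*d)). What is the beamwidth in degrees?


1/(N*d) = 1/(41*0.5) = 0.04878
BW = 2*arcsin(0.04878) = 5.6 degrees

5.6 degrees


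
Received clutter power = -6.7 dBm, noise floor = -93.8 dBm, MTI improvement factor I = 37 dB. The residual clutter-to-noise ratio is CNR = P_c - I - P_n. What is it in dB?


CNR = -6.7 - 37 - (-93.8) = 50.1 dB

50.1 dB


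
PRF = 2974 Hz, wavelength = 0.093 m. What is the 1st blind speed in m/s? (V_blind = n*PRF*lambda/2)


V_blind = 1 * 2974 * 0.093 / 2 = 138.3 m/s

138.3 m/s


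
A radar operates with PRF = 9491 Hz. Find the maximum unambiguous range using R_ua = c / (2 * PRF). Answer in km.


R_ua = 3e8 / (2 * 9491) = 15804.4 m = 15.8 km

15.8 km


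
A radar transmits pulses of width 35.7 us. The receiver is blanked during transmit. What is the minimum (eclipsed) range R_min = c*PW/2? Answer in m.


R_min = 3e8 * 35.7e-6 / 2 = 5355.0 m

5355.0 m
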